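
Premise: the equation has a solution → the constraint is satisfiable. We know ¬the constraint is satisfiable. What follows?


Modus tollens: P → Q, ¬Q ⊢ ¬P
P: the equation has a solution
Q: the constraint is satisfiable
We have P → Q and Q is false.
By modus tollens, P must be false.

It is not the case that the equation has a solution


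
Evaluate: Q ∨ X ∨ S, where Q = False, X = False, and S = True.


Q = False, X = False, S = True
Step 1: Q ∨ X = False OR False = False
Step 2: False ∨ S = False OR True = True
OR is true when at least one operand is true.

True


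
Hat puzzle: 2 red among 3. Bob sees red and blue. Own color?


Total red = 2, seen red = 1
Own red = 2 - 1 = 1
Bob's hat is red.

red


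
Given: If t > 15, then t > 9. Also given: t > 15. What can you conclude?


Modus ponens: P → Q, P ⊢ Q
P: t > 15
Q: t > 9
We have P → Q and P is true.
By modus ponens, Q must be true.

t > 9


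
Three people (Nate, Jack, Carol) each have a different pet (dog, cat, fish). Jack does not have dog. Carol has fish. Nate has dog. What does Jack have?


From clues:
  Carol → fish
  Nate → dog
By elimination, Jack gets the remaining.

cat


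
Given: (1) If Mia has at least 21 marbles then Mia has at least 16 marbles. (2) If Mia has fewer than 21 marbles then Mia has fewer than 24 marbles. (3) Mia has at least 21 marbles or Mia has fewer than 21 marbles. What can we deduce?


Constructive dilemma: (P → Q) ∧ (R → S), P ∨ R ⊢ Q ∨ S
Premise 1: Mia has at least 21 marbles → Mia has at least 16 marbles
Premise 2: Mia has fewer than 21 marbles → Mia has fewer than 24 marbles
Premise 3: Mia has at least 21 marbles ∨ Mia has fewer than 21 marbles
Case 1: Assuming Mia has at least 21 marbles, then by Premise 1, Mia has at least 16 marbles.
Case 2: Assuming Mia has fewer than 21 marbles, then by Premise 2, Mia has fewer than 24 marbles.
Since one of Mia has at least 21 marbles or Mia has fewer than 21 marbles must hold, we get Mia has at least 16 marbles or Mia has fewer than 24 marbles.

Mia has at least 16 marbles or Mia has fewer than 24 marbles.


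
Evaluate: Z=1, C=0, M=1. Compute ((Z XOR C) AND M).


Z XOR C = 1^0 = 1
1 AND 1 = 1

1


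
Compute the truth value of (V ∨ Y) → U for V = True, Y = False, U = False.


V = True, Y = False, U = False
Step 1: V ∨ Y = True OR False = True
Step 2: (True) → U: false only when antecedent=True and U=False.
Result: False

False


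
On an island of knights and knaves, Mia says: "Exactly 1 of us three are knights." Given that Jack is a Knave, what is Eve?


Mia claims exactly 1 knights among Mia, Jack, Eve.
Given: Jack is a Knave.

Case 1: Mia is a Knight (tells truth)
  Then exactly 1 of the three are knights.
  Counting Mia, Jack: 1 knight(s) so far. Need 0 more → Eve = Knave.
Case 2: Mia is a Knave (lies)
  Then the count is NOT 1.
  If Eve = Knight, count = 1 = 1 → claim would be true, contradicts lie.
  If Eve = Knave, count = 0 ≠ 1 → lie confirmed ✓

Eve is a Knave.

Knave


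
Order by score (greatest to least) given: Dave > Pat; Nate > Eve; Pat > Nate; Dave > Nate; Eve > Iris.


Constraints: Dave > Pat; Nate > Eve; Pat > Nate; Dave > Nate; Eve > Iris
Method: at each step, the next-highest is the one remaining person who never appears on the smaller side of a constraint between remaining people.
  Step 1: remaining {Iris, Nate, Eve, Dave, Pat}; on the smaller side: {Iris, Nate, Eve, Pat} → Dave is next (Dave > Pat; Dave > Nate).
  Step 2: remaining {Iris, Nate, Eve, Pat}; on the smaller side: {Iris, Nate, Eve} → Pat is next (Pat > Nate).
  Step 3: remaining {Iris, Nate, Eve}; on the smaller side: {Iris, Eve} → Nate is next (Nate > Eve).
  Step 4: remaining {Iris, Eve}; on the smaller side: {Iris} → Eve is next (Eve > Iris).
  Step 5: only Iris remains → lowest.
Final ranking (highest to lowest):

Dave > Pat > Nate > Eve > Iris


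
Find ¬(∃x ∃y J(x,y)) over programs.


Original: ∃x ∃y J(x,y)
Rule: ¬∀→∃, ¬∃→∀, negate predicate.
Negation: ∀x ∀y ¬J(x,y)

∀x ∀y ¬J(x,y)


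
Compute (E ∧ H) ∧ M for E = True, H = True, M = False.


E = True, H = True, M = False
Step 1: E ∧ H = True AND True = True
Step 2: True ∧ M = True AND False = False
AND is true only when ALL operands are true.

False


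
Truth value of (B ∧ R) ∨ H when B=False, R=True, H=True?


B = False, R = True, H = True
Expression: (B ∧ R) ∨ H
Step 1: B ∧ R = False AND True = False
Step 2: (False) ∨ H = False OR True = True

True


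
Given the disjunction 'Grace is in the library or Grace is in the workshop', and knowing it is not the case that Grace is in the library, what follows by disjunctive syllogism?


Disjunctive syllogism: P ∨ Q, ¬P ⊢ Q
Disjunction: Grace is in the library ∨ Grace is in the workshop
We know it is not the case that Grace is in the library.
By disjunctive syllogism, the other disjunct must be true.

Grace is in the workshop


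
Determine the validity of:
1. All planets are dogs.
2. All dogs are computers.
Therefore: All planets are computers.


Premise 1: All planets are dogs.
Premise 2: All dogs are computers.
Conclusion: All planets are computers.
Barbara syllogism (AAA-1): All A are B, All B are C → All A are C.
Middle term (dogs) distributed in premise 2.

Valid


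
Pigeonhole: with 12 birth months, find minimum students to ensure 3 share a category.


Pigeonhole: to guarantee k in one of n categories, need (k-1)×n + 1.
k = 3, n = 12
Minimum = (3-1) × 12 + 1 = 2 × 12 + 1

25


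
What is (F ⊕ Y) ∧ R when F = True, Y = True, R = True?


F = True, Y = True, R = True
Step 1: F ⊕ Y = True XOR True = False
Step 2: False ∧ R = False AND True = False
XOR true when exactly one of F,Y is true; then AND with R.

False


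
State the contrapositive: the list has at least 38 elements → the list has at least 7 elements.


Original: If the list has at least 38 elements, then the list has at least 7 elements
Contrapositive: If ¬Q, then ¬P
Negate Q: not (the list has at least 7 elements)
Negate P: not (the list has at least 38 elements)

If not (the list has at least 7 elements), then not (the list has at least 38 elements).


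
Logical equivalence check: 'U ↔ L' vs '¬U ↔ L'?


Expression 1: U ↔ L
Expression 2: ¬U ↔ L
Truth table (U L | Expr1 Expr2):
  T T |   T     F   ← differ
  T F |   F     T   ← differ
  F T |   F     T   ← differ
  F F |   T     F   ← differ
Counterexample: U=T, L=T gives Expr1 = T but Expr2 = F, so the expressions are NOT logically equivalent.

No


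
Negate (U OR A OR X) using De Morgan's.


De Morgan's law: ¬(P ∨ Q ∨ R) ≡ ¬P ∧ ¬Q ∧ ¬R
¬(U ∨ A ∨ X) = ¬U ∧ ¬A ∧ ¬X

¬U ∧ ¬A ∧ ¬X


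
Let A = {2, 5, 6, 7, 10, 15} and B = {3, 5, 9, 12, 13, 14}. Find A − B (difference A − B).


A = {2, 5, 6, 7, 10, 15}
B = {3, 5, 9, 12, 13, 14}
Operation: difference A − B
In A but not B: 2, 6, 7, 10, 15

{2, 6, 7, 10, 15}


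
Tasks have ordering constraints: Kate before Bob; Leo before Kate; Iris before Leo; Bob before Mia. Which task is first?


Constraints: Kate before Bob; Leo before Kate; Iris before Leo; Bob before Mia
The first task can have nothing scheduled before it, so it must never appear on the right of a 'before'.
Tasks appearing after some 'before': Bob, Kate, Leo, Mia.
The only task not in that list is Iris → it is first.

Iris


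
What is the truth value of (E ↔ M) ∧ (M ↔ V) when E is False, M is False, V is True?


E = False, M = False, V = True
Step 1: E ↔ M is true when E and M have the same value. Result: True
Step 2: M ↔ V is true when M and V have the same value. Result: False
Step 3: True ∧ False = False

False


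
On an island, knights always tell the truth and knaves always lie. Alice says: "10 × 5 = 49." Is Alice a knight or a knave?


Statement: "10 × 5 = 49."
Actual: 10 × 5 = 50
Claimed: 49
Statement is FALSE → Alice lies → Knave

Knave


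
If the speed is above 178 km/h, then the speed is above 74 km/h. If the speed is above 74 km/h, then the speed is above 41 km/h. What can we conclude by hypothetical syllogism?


Hypothetical syllogism: P → Q, Q → R ⊢ P → R
Premise 1: the speed is above 178 km/h → the speed is above 74 km/h
Premise 2: the speed is above 74 km/h → the speed is above 41 km/h
Chain the implications: the middle term (the speed is above 74 km/h) links the two.
Conclusion: If the speed is above 178 km/h, then the speed is above 41 km/h.

If the speed is above 178 km/h, then the speed is above 41 km/h.


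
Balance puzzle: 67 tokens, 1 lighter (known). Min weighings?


Each weighing has 3 outcomes (left heavy / balance / right heavy), so k weighings distinguish at most 3^k cases; splitting into three near-equal groups achieves this.
Need 3^k ≥ 67: 3^3 = 27 < 67 ≤ 3^4 = 81
k = ⌈log₃(67)⌉ = 4

4


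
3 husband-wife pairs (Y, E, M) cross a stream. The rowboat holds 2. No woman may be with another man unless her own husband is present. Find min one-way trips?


Label couples Y, E, M (H = husband, W = wife).
Counting alone: 6 people, the rowboat carries 2 and someone must bring it back, so each round trip nets at most +1 on the far side until the last crossing → at least 9 trips. The jealousy constraint makes 9 impossible; the shortest valid schedule has 11:
1. WY+WE →  (far: WY,WE; near: HY,HE,HM,WM)
2. WY ←       (far: WE; near: HY,HE,HM,WY,WM)
3. WY+WM →  (far: WY,WE,WM; near: HY,HE,HM)
4. WY ←       (far: WE,WM; near: HY,HE,HM,WY)
5. HE+HM →  (far: HE,WE,HM,WM; near: HY,WY)
6. HE+WE ←  (far: HM,WM; near: HY,WY,HE,WE)
7. HY+HE →  (far: HY,HE,HM,WM; near: WY,WE)
8. WM ←       (far: HY,HE,HM; near: WY,WE,WM)
9. WY+WE →  (far: HY,WY,HE,WE,HM; near: WM)
10. HM ←      (far: HY,WY,HE,WE; near: HM,WM)
11. HM+WM → (far: all six; near: empty)
In every state each wife is either with her husband or with no other man.
Minimum trips = 11

11


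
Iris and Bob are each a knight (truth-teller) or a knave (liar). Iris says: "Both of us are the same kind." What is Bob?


Iris says: "Both of us are the same kind."
Case 1: Iris is a Knight (truth-teller)
  Statement is true → they ARE the same → Bob is also a Knight
Case 2: Iris is a Knave (liar)
  Statement is false → they are NOT the same → Bob is a Knight
In both cases, Bob is a Knight.

Knight


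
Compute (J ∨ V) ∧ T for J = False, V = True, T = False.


J = False, V = True, T = False
Step 1: J ∨ V = False OR True = True
Step 2: True ∧ T = True AND False = False
OR is true when at least one operand is true; AND requires both.

False


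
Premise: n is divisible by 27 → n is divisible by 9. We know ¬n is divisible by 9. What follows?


Modus tollens: P → Q, ¬Q ⊢ ¬P
P: n is divisible by 27
Q: n is divisible by 9
We have P → Q and Q is false.
By modus tollens, P must be false.

It is not the case that n is divisible by 27


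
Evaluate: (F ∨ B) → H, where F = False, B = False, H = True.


F = False, B = False, H = True
Step 1: F ∨ B = False OR False = False
Step 2: (False) → H: false only when antecedent=True and H=False.
Result: True

True


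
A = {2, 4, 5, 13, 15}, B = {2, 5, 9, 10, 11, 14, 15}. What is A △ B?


A = {2, 4, 5, 13, 15}
B = {2, 5, 9, 10, 11, 14, 15}
Operation: symmetric difference
In A only: [4, 13], in B only: [9, 10, 11, 14]

{4, 9, 10, 11, 13, 14}


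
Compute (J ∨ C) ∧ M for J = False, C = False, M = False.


J = False, C = False, M = False
Step 1: J ∨ C = False OR False = False
Step 2: False ∧ M = False AND False = False
OR is true when at least one operand is true; AND requires both.

False


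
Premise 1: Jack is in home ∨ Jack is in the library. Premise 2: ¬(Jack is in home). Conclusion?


Disjunctive syllogism: P ∨ Q, ¬P ⊢ Q
Disjunction: Jack is in home ∨ Jack is in the library
We know it is not the case that Jack is in home.
By disjunctive syllogism, the other disjunct must be true.

Jack is in the library


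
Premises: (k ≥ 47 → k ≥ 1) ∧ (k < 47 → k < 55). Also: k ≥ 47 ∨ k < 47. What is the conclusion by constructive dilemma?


Constructive dilemma: (P → Q) ∧ (R → S), P ∨ R ⊢ Q ∨ S
Premise 1: k ≥ 47 → k ≥ 1
Premise 2: k < 47 → k < 55
Premise 3: k ≥ 47 ∨ k < 47
Case 1: Assuming k ≥ 47, then by Premise 1, k ≥ 1.
Case 2: Assuming k < 47, then by Premise 2, k < 55.
Since one of k ≥ 47 or k < 47 must hold, we get k ≥ 1 or k < 55.

k ≥ 1 or k < 55.


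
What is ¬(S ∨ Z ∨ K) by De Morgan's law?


De Morgan's law: ¬(P ∨ Q ∨ R) ≡ ¬P ∧ ¬Q ∧ ¬R
¬(S ∨ Z ∨ K) = ¬S ∧ ¬Z ∧ ¬K

¬S ∧ ¬Z ∧ ¬K


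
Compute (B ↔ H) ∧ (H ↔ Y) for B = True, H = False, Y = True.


B = True, H = False, Y = True
Step 1: B ↔ H is true when B and H have the same value. Result: False
Step 2: H ↔ Y is true when H and Y have the same value. Result: False
Step 3: False ∧ False = False

False


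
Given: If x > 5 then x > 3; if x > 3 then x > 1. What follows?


Hypothetical syllogism: P → Q, Q → R ⊢ P → R
Premise 1: x > 5 → x > 3
Premise 2: x > 3 → x > 1
Chain the implications: the middle term (x > 3) links the two.
Conclusion: If x > 5, then x > 1.

If x > 5, then x > 1.


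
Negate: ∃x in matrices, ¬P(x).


Original: ∃x ¬P(x)
Rule: ¬∀→∃, ¬∃→∀, negate predicate.
Negation: ∀x P(x)

∀x P(x)


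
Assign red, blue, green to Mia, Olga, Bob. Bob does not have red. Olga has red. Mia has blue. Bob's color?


From clues:
  Olga → red
  Mia → blue
By elimination, Bob gets the remaining.

green


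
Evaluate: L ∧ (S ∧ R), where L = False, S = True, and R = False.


L = False, S = True, R = False
Step 1: S ∧ R = True AND False = False
Step 2: L ∧ False = False AND False = False
AND is true only when ALL operands are true.

False


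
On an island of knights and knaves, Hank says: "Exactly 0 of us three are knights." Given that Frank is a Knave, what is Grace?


Hank claims exactly 0 knights among Hank, Frank, Grace.
Given: Frank is a Knave.

Case 1: Hank is a Knight (tells truth)
  Then exactly 0 of the three are knights.
  Counting Hank, Frank: 1 knight(s) so far. Need -1 more → impossible.
Case 2: Hank is a Knave (lies)
  Then the count is NOT 0.
  If Grace = Knave, count = 0 = 0 → claim would be true, contradicts lie.
  If Grace = Knight, count = 1 ≠ 0 → lie confirmed ✓

Grace is a Knight.

Knight


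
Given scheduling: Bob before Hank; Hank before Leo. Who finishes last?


Constraints: Bob before Hank; Hank before Leo
The last task can have nothing scheduled after it, so it must never appear on the left of a 'before'.
Tasks appearing before some other task: Bob, Hank.
The only task not in that list is Leo → it is last.

Leo


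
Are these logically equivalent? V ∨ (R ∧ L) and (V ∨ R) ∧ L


Expression 1: V ∨ (R ∧ L)
Expression 2: (V ∨ R) ∧ L
Truth table (V R L | Expr1 Expr2):
  T T T |   T     T
  T T F |   T     F   ← differ
  T F T |   T     T
  T F F |   T     F   ← differ
  F T T |   T     T
  F T F |   F     F
  F F T |   F     F
  F F F |   F     F
Counterexample: V=T, R=T, L=F gives Expr1 = T but Expr2 = F, so the expressions are NOT logically equivalent.

No


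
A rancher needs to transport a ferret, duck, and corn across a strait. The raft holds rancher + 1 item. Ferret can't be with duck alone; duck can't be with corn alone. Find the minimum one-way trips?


1. rancher+duck → 2. rancher ← 3. rancher+ferret → 4. rancher+duck ← 5. rancher+corn → 6. rancher ← 7. rancher+duck →
Minimum trips = 7

7


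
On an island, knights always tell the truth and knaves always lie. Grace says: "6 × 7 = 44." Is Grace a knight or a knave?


Statement: "6 × 7 = 44."
Actual: 6 × 7 = 42
Claimed: 44
Statement is FALSE → Grace lies → Knave

Knave


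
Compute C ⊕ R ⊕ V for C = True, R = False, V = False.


C = True, R = False, V = False
Step 1: C ⊕ R = True XOR False = True
Step 2: True ⊕ V = True XOR False = True
XOR is true when an odd number of operands are true.

True


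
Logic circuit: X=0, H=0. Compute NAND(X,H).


X AND H = 0
NOT(0) = 1

1


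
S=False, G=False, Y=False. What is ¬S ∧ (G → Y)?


S = False, G = False, Y = False
Expression: ¬S ∧ (G → Y)
Step 1: ¬S = NOT False = True
Step 2: G → Y = False → False (false only if G=True, Y=False) = True
Step 3: (True) ∧ (True) = True AND True = True

True


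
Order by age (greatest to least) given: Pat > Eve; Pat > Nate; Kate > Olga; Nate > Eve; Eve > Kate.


Constraints: Pat > Eve; Pat > Nate; Kate > Olga; Nate > Eve; Eve > Kate
Method: at each step, the next-highest is the one remaining person who never appears on the smaller side of a constraint between remaining people.
  Step 1: remaining {Olga, Eve, Pat, Nate, Kate}; on the smaller side: {Olga, Eve, Nate, Kate} → Pat is next (Pat > Eve; Pat > Nate).
  Step 2: remaining {Olga, Eve, Nate, Kate}; on the smaller side: {Olga, Eve, Kate} → Nate is next (Nate > Eve).
  Step 3: remaining {Olga, Eve, Kate}; on the smaller side: {Olga, Kate} → Eve is next (Eve > Kate).
  Step 4: remaining {Olga, Kate}; on the smaller side: {Olga} → Kate is next (Kate > Olga).
  Step 5: only Olga remains → lowest.
Final ranking (highest to lowest):

Pat > Nate > Eve > Kate > Olga


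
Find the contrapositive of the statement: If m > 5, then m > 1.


Original: If m > 5, then m > 1
Contrapositive: If ¬Q, then ¬P
Negate Q: not (m > 1)
Negate P: not (m > 5)

If not (m > 1), then not (m > 5).


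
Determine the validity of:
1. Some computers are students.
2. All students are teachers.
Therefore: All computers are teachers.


Premise 1: Some computers are students.
Premise 2: All students are teachers.
Conclusion: All computers are teachers.
Fallacy: illicit minor. The minor term (computers) is distributed in the conclusion ('All computers ...') but undistributed in its premise ('Some computers are students' doesn't cover all computers).
Only 'Some computers are teachers' follows, not 'All'.

Invalid


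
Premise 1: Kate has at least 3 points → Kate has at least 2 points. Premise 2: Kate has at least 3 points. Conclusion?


Modus ponens: P → Q, P ⊢ Q
P: Kate has at least 3 points
Q: Kate has at least 2 points
We have P → Q and P is true.
By modus ponens, Q must be true.

Kate has at least 2 points


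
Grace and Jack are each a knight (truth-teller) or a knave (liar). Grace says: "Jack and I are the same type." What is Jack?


Grace says: "Jack and I are the same type."
Case 1: Grace is a Knight (truth-teller)
  Statement is true → they ARE the same → Jack is also a Knight
Case 2: Grace is a Knave (liar)
  Statement is false → they are NOT the same → Jack is a Knight
In both cases, Jack is a Knight.

Knight


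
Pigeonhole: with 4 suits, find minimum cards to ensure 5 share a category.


Pigeonhole: to guarantee k in one of n categories, need (k-1)×n + 1.
k = 5, n = 4
Minimum = (5-1) × 4 + 1 = 4 × 4 + 1

17


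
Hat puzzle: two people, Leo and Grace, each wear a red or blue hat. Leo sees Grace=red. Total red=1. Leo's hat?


Total red = 1, Grace = red
Red accounted for: 1
Remaining for Leo: 0
Leo's hat is blue.

blue


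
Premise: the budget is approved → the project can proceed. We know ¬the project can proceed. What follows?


Modus tollens: P → Q, ¬Q ⊢ ¬P
P: the budget is approved
Q: the project can proceed
We have P → Q and Q is false.
By modus tollens, P must be false.

It is not the case that the budget is approved


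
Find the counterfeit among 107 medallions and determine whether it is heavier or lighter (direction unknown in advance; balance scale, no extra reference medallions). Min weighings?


Let n = 107. 214 possibilities (n medallions × lighter/heavier); each weighing has 3 outcomes.
Bound for k weighings: say the first weighing puts j medallions on each pan. If it tips, the 2j weighed medallions remain suspects (each with a known direction) and k-1 weighings give 3^(k-1) outcomes; 3^(k-1) is odd, so 2j ≤ 3^(k-1) - 1. If it balances, the n - 2j unweighed medallions remain with direction unknown: 2(n - 2j) ≤ 3^(k-1) - 1 by the same parity argument. Adding, n ≤ (3^(k-1) - 1) + (3^(k-1) - 1)/2 = (3^k - 3)/2, and the classical three-group strategy achieves this (3 medallions in 2 weighings, 12 in 3, 39 in 4, 120 in 5).
So we need the smallest k with (3^k - 3)/2 ≥ 107.
k = 4: (3^4 - 3)/2 = 39 < 107 ✗
k = 5: (3^5 - 3)/2 = 120 ≥ 107 ✓

5


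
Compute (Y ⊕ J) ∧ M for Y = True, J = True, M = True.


Y = True, J = True, M = True
Step 1: Y ⊕ J = True XOR True = False
Step 2: False ∧ M = False AND True = False
XOR true when exactly one of Y,J is true; then AND with M.

False


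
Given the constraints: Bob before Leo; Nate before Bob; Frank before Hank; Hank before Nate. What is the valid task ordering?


Constraints: Bob before Leo; Nate before Bob; Frank before Hank; Hank before Nate
Method: repeatedly schedule the remaining task that has no remaining task required before it.
  Step 1: remaining {Leo, Nate, Frank, Hank, Bob}; every task except Frank still has a predecessor pending → schedule Frank.
  Step 2: remaining {Leo, Nate, Hank, Bob}; every task except Hank still has a predecessor pending → schedule Hank.
  Step 3: remaining {Leo, Nate, Bob}; every task except Nate still has a predecessor pending → schedule Nate.
  Step 4: remaining {Leo, Bob}; every task except Bob still has a predecessor pending → schedule Bob.
  Step 5: only Leo remains → schedule Leo.
Resulting order:

Frank → Hank → Nate → Bob → Leo


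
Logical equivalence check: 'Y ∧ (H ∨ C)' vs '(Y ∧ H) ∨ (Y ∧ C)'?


Expression 1: Y ∧ (H ∨ C)
Expression 2: (Y ∧ H) ∨ (Y ∧ C)
Truth table (Y H C | Expr1 Expr2):
  T T T |   T     T
  T T F |   T     T
  T F T |   T     T
  T F F |   F     F
  F T T |   F     F
  F T F |   F     F
  F F T |   F     F
  F F F |   F     F
All 8 rows agree, so the expressions are logically equivalent.

Yes


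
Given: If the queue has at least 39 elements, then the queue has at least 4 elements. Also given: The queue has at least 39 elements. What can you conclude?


Modus ponens: P → Q, P ⊢ Q
P: the queue has at least 39 elements
Q: the queue has at least 4 elements
We have P → Q and P is true.
By modus ponens, Q must be true.

The queue has at least 4 elements


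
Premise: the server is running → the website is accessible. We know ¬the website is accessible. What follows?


Modus tollens: P → Q, ¬Q ⊢ ¬P
P: the server is running
Q: the website is accessible
We have P → Q and Q is false.
By modus tollens, P must be false.

It is not the case that the server is running


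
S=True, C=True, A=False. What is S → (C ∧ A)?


S = True, C = True, A = False
Expression: S → (C ∧ A)
Step 1: C ∧ A = True AND False = False
Step 2: S → (False) = True → False = False

False


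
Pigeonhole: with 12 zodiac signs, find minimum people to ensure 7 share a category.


Pigeonhole: to guarantee k in one of n categories, need (k-1)×n + 1.
k = 7, n = 12
Minimum = (7-1) × 12 + 1 = 6 × 12 + 1

73


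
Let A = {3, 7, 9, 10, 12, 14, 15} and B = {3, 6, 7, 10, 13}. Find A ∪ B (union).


A = {3, 7, 9, 10, 12, 14, 15}
B = {3, 6, 7, 10, 13}
Operation: union
All elements combined: 3, 6, 7, 9, 10, 12, 13, 14, 15

{3, 6, 7, 9, 10, 12, 13, 14, 15}


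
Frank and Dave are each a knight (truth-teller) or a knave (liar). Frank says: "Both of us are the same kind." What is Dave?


Frank says: "Both of us are the same kind."
Case 1: Frank is a Knight (truth-teller)
  Statement is true → they ARE the same → Dave is also a Knight
Case 2: Frank is a Knave (liar)
  Statement is false → they are NOT the same → Dave is a Knight
In both cases, Dave is a Knight.

Knight


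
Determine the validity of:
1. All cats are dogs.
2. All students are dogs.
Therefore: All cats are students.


Premise 1: All cats are dogs.
Premise 2: All students are dogs.
Conclusion: All cats are students.
Fallacy: undistributed middle. dogs is predicate in both.
Counterexample: cats and students could be disjoint subsets of dogs.

Invalid


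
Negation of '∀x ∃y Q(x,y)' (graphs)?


Original: ∀x ∃y Q(x,y)
Rule: ¬∀→∃, ¬∃→∀, negate predicate.
Negation: ∃x ∀y ¬Q(x,y)

∃x ∀y ¬Q(x,y)


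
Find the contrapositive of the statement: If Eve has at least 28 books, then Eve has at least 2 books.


Original: If Eve has at least 28 books, then Eve has at least 2 books
Contrapositive: If ¬Q, then ¬P
Negate Q: not (Eve has at least 2 books)
Negate P: not (Eve has at least 28 books)

If not (Eve has at least 2 books), then not (Eve has at least 28 books).


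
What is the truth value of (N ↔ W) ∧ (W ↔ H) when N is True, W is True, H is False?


N = True, W = True, H = False
Step 1: N ↔ W is true when N and W have the same value. Result: True
Step 2: W ↔ H is true when W and H have the same value. Result: False
Step 3: True ∧ False = False

False


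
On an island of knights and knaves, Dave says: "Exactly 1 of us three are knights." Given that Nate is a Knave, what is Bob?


Dave claims exactly 1 knights among Dave, Nate, Bob.
Given: Nate is a Knave.

Case 1: Dave is a Knight (tells truth)
  Then exactly 1 of the three are knights.
  Counting Dave, Nate: 1 knight(s) so far. Need 0 more → Bob = Knave.
Case 2: Dave is a Knave (lies)
  Then the count is NOT 1.
  If Bob = Knight, count = 1 = 1 → claim would be true, contradicts lie.
  If Bob = Knave, count = 0 ≠ 1 → lie confirmed ✓

Bob is a Knave.

Knave


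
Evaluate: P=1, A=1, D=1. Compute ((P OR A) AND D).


P OR A = 1|1 = 1
1 AND 1 = 1

1


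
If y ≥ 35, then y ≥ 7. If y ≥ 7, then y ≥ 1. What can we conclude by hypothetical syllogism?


Hypothetical syllogism: P → Q, Q → R ⊢ P → R
Premise 1: y ≥ 35 → y ≥ 7
Premise 2: y ≥ 7 → y ≥ 1
Chain the implications: the middle term (y ≥ 7) links the two.
Conclusion: If y ≥ 35, then y ≥ 1.

If y ≥ 35, then y ≥ 1.


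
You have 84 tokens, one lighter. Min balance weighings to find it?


Each weighing has 3 outcomes (left heavy / balance / right heavy), so k weighings distinguish at most 3^k cases; splitting into three near-equal groups achieves this.
Need 3^k ≥ 84: 3^4 = 81 < 84 ≤ 3^5 = 243
k = ⌈log₃(84)⌉ = 5

5


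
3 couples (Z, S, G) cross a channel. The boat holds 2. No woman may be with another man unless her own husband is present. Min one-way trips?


Label couples Z, S, G (H = husband, W = wife).
Counting alone: 6 people, the boat carries 2 and someone must bring it back, so each round trip nets at most +1 on the far side until the last crossing → at least 9 trips. The jealousy constraint makes 9 impossible; the shortest valid schedule has 11:
1. WZ+WS →  (far: WZ,WS; near: HZ,HS,HG,WG)
2. WZ ←       (far: WS; near: HZ,HS,HG,WZ,WG)
3. WZ+WG →  (far: WZ,WS,WG; near: HZ,HS,HG)
4. WZ ←       (far: WS,WG; near: HZ,HS,HG,WZ)
5. HS+HG →  (far: HS,WS,HG,WG; near: HZ,WZ)
6. HS+WS ←  (far: HG,WG; near: HZ,WZ,HS,WS)
7. HZ+HS →  (far: HZ,HS,HG,WG; near: WZ,WS)
8. WG ←       (far: HZ,HS,HG; near: WZ,WS,WG)
9. WZ+WS →  (far: HZ,WZ,HS,WS,HG; near: WG)
10. HG ←      (far: HZ,WZ,HS,WS; near: HG,WG)
11. HG+WG → (far: all six; near: empty)
In every state each wife is either with her husband or with no other man.
Minimum trips = 11

11


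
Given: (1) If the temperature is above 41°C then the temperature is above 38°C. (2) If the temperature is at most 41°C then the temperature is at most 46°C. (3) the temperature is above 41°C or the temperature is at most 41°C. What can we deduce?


Constructive dilemma: (P → Q) ∧ (R → S), P ∨ R ⊢ Q ∨ S
Premise 1: the temperature is above 41°C → the temperature is above 38°C
Premise 2: the temperature is at most 41°C → the temperature is at most 46°C
Premise 3: the temperature is above 41°C ∨ the temperature is at most 41°C
Case 1: Assuming the temperature is above 41°C, then by Premise 1, the temperature is above 38°C.
Case 2: Assuming the temperature is at most 41°C, then by Premise 2, the temperature is at most 46°C.
Since one of the temperature is above 41°C or the temperature is at most 41°C must hold, we get the temperature is above 38°C or the temperature is at most 46°C.

The temperature is above 38°C or the temperature is at most 46°C.


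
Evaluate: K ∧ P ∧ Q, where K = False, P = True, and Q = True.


K = False, P = True, Q = True
Step 1: K ∧ P = False AND True = False
Step 2: (False) ∧ Q = (False) AND True = False
AND is true only when ALL operands are true.

False


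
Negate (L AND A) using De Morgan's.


De Morgan's law: ¬(P ∧ Q) ≡ ¬P ∨ ¬Q
¬(L ∧ A) = ¬L ∨ ¬A

¬L ∨ ¬A


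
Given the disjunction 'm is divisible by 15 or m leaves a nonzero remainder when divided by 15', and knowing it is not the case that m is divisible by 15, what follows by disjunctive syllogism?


Disjunctive syllogism: P ∨ Q, ¬P ⊢ Q
Disjunction: m is divisible by 15 ∨ m leaves a nonzero remainder when divided by 15
We know it is not the case that m is divisible by 15.
By disjunctive syllogism, the other disjunct must be true.

m leaves a nonzero remainder when divided by 15


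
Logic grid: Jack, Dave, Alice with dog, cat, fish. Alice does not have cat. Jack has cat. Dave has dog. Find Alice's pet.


From clues:
  Dave → dog
  Jack → cat
By elimination, Alice gets the remaining.

fish


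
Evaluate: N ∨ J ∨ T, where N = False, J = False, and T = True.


N = False, J = False, T = True
Step 1: N ∨ J = False OR False = False
Step 2: False ∨ T = False OR True = True
OR is true when at least one operand is true.

True


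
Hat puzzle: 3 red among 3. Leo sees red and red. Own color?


Total red = 3, seen red = 2
Own red = 3 - 2 = 1
Leo's hat is red.

red


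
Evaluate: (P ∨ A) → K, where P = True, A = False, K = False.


P = True, A = False, K = False
Step 1: P ∨ A = True OR False = True
Step 2: (True) → K: false only when antecedent=True and K=False.
Result: False

False


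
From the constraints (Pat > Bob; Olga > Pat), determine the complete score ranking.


Constraints: Pat > Bob; Olga > Pat
Method: at each step, the next-highest is the one remaining person who never appears on the smaller side of a constraint between remaining people.
  Step 1: remaining {Bob, Olga, Pat}; on the smaller side: {Bob, Pat} → Olga is next (Olga > Pat).
  Step 2: remaining {Bob, Pat}; on the smaller side: {Bob} → Pat is next (Pat > Bob).
  Step 3: only Bob remains → lowest.
Final ranking (highest to lowest):

Olga > Pat > Bob


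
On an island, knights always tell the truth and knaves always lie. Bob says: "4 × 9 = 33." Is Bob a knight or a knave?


Statement: "4 × 9 = 33."
Actual: 4 × 9 = 36
Claimed: 33
Statement is FALSE → Bob lies → Knave

Knave


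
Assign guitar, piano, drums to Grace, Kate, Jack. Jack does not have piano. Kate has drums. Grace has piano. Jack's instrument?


From clues:
  Kate → drums
  Grace → piano
By elimination, Jack gets the remaining.

guitar


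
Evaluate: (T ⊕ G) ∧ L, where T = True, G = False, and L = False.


T = True, G = False, L = False
Step 1: T ⊕ G = True XOR False = True
Step 2: True ∧ L = True AND False = False
XOR true when exactly one of T,G is true; then AND with L.

False


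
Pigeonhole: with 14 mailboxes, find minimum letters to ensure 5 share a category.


Pigeonhole: to guarantee k in one of n categories, need (k-1)×n + 1.
k = 5, n = 14
Minimum = (5-1) × 14 + 1 = 4 × 14 + 1

57


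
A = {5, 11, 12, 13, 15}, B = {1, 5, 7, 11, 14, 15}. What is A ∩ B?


A = {5, 11, 12, 13, 15}
B = {1, 5, 7, 11, 14, 15}
Operation: intersection
Elements in both: 5, 11, 15

{5, 11, 15}


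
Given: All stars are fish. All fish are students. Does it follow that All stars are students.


Premise 1: All stars are fish.
Premise 2: All fish are students.
Conclusion: All stars are students.
Barbara syllogism (AAA-1): All A are B, All B are C → All A are C.
Middle term (fish) distributed in premise 2.

Valid


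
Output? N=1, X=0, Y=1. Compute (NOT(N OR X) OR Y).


N OR X = 1
NOT(1) = 0
0 OR 1 = 1

1


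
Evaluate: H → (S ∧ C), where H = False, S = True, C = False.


H = False, S = True, C = False
Step 1: S ∧ C = True AND False = False
Step 2: H → (False): false only when H=True and consequent=False.
Result: True

True


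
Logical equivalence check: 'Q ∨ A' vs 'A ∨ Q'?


Expression 1: Q ∨ A
Expression 2: A ∨ Q
Truth table (Q A | Expr1 Expr2):
  T T |   T     T
  T F |   T     T
  F T |   T     T
  F F |   F     F
All 4 rows agree, so the expressions are logically equivalent.

Yes


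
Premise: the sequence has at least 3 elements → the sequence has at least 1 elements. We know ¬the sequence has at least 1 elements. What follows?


Modus tollens: P → Q, ¬Q ⊢ ¬P
P: the sequence has at least 3 elements
Q: the sequence has at least 1 elements
We have P → Q and Q is false.
By modus tollens, P must be false.

It is not the case that the sequence has at least 3 elements


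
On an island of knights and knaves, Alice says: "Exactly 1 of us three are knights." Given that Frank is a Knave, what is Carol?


Alice claims exactly 1 knights among Alice, Frank, Carol.
Given: Frank is a Knave.

Case 1: Alice is a Knight (tells truth)
  Then exactly 1 of the three are knights.
  Counting Alice, Frank: 1 knight(s) so far. Need 0 more → Carol = Knave.
Case 2: Alice is a Knave (lies)
  Then the count is NOT 1.
  If Carol = Knight, count = 1 = 1 → claim would be true, contradicts lie.
  If Carol = Knave, count = 0 ≠ 1 → lie confirmed ✓

Carol is a Knave.

Knave


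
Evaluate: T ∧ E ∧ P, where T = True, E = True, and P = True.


T = True, E = True, P = True
Step 1: T ∧ E = True AND True = True
Step 2: (True) ∧ P = (True) AND True = True
AND is true only when ALL operands are true.

True


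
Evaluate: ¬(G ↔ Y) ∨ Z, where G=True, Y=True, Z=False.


G = True, Y = True, Z = False
Expression: ¬(G ↔ Y) ∨ Z
Step 1: G ↔ Y = (True iff True) = True
Step 2: ¬(G ↔ Y) = NOT True = False
Step 3: (False) ∨ Z = False OR False = False

False


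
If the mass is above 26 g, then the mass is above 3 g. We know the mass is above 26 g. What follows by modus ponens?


Modus ponens: P → Q, P ⊢ Q
P: the mass is above 26 g
Q: the mass is above 3 g
We have P → Q and P is true.
By modus ponens, Q must be true.

The mass is above 3 g


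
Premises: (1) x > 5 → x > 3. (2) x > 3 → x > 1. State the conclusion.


Hypothetical syllogism: P → Q, Q → R ⊢ P → R
Premise 1: x > 5 → x > 3
Premise 2: x > 3 → x > 1
Chain the implications: the middle term (x > 3) links the two.
Conclusion: If x > 5, then x > 1.

If x > 5, then x > 1.


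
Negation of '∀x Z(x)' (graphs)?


Original: ∀x Z(x)
Rule: ¬∀→∃, ¬∃→∀, negate predicate.
Negation: ∃x ¬Z(x)

∃x ¬Z(x)


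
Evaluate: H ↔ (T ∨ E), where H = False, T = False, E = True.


H = False, T = False, E = True
Step 1: T ∨ E = False OR True = True
Step 2: H ↔ (True): true when both sides have same truth value.
Result: False ↔ True = False

False


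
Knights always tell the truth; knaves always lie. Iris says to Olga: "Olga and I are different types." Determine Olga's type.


Iris says: "Olga and I are different types."
Case 1: Iris is a Knight (truth-teller)
  Statement is true → they ARE different → Olga is a Knave
Case 2: Iris is a Knave (liar)
  Statement is false → they are NOT different → Olga is a Knave
In both cases, Olga is a Knave.

Knave


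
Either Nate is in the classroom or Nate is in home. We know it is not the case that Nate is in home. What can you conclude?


Disjunctive syllogism: P ∨ Q, ¬P ⊢ Q
Disjunction: Nate is in the classroom ∨ Nate is in home
We know it is not the case that Nate is in home.
By disjunctive syllogism, the other disjunct must be true.

Nate is in the classroom


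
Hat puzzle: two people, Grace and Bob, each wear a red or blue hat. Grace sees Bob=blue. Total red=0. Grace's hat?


Total red = 0, Bob = blue
Red accounted for: 0
Remaining for Grace: 0
Grace's hat is blue.

blue


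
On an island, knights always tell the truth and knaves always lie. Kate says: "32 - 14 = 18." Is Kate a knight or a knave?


Statement: "32 - 14 = 18."
Actual: 32 - 14 = 18
Claimed: 18
Statement is TRUE → Kate tells the truth → Knight

Knight


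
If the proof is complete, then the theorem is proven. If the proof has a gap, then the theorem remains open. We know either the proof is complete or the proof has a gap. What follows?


Constructive dilemma: (P → Q) ∧ (R → S), P ∨ R ⊢ Q ∨ S
Premise 1: the proof is complete → the theorem is proven
Premise 2: the proof has a gap → the theorem remains open
Premise 3: the proof is complete ∨ the proof has a gap
Case 1: Assuming the proof is complete, then by Premise 1, the theorem is proven.
Case 2: Assuming the proof has a gap, then by Premise 2, the theorem remains open.
Since one of the proof is complete or the proof has a gap must hold, we get the theorem is proven or the theorem remains open.

The theorem is proven or the theorem remains open.


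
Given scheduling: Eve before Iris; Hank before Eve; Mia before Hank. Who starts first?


Constraints: Eve before Iris; Hank before Eve; Mia before Hank
The first task can have nothing scheduled before it, so it must never appear on the right of a 'before'.
Tasks appearing after some 'before': Iris, Eve, Hank.
The only task not in that list is Mia → it is first.

Mia


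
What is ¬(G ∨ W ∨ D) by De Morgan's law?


De Morgan's law: ¬(P ∨ Q ∨ R) ≡ ¬P ∧ ¬Q ∧ ¬R
¬(G ∨ W ∨ D) = ¬G ∧ ¬W ∧ ¬D

¬G ∧ ¬W ∧ ¬D


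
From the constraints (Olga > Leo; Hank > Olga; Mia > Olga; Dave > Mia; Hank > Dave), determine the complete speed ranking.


Constraints: Olga > Leo; Hank > Olga; Mia > Olga; Dave > Mia; Hank > Dave
Method: at each step, the next-highest is the one remaining person who never appears on the smaller side of a constraint between remaining people.
  Step 1: remaining {Hank, Dave, Mia, Leo, Olga}; on the smaller side: {Dave, Mia, Leo, Olga} → Hank is next (Hank > Olga; Hank > Dave).
  Step 2: remaining {Dave, Mia, Leo, Olga}; on the smaller side: {Mia, Leo, Olga} → Dave is next (Dave > Mia).
  Step 3: remaining {Mia, Leo, Olga}; on the smaller side: {Leo, Olga} → Mia is next (Mia > Olga).
  Step 4: remaining {Leo, Olga}; on the smaller side: {Leo} → Olga is next (Olga > Leo).
  Step 5: only Leo remains → lowest.
Final ranking (highest to lowest):

Hank > Dave > Mia > Olga > Leo


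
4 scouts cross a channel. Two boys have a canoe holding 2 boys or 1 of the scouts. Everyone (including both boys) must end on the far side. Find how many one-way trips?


Per crossing of one of the scouts: boys→, one←, one of the scouts→, one← = 4 trips
4 × 4 = 16, + 1 final boys→ = 17
Minimum trips = 17

17


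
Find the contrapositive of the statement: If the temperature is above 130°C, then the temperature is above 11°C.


Original: If the temperature is above 130°C, then the temperature is above 11°C
Contrapositive: If ¬Q, then ¬P
Negate Q: not (the temperature is above 11°C)
Negate P: not (the temperature is above 130°C)

If not (the temperature is above 11°C), then not (the temperature is above 130°C).


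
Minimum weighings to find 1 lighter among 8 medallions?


Each weighing has 3 outcomes (left heavy / balance / right heavy), so k weighings distinguish at most 3^k cases; splitting into three near-equal groups achieves this.
Need 3^k ≥ 8: 3^1 = 3 < 8 ≤ 3^2 = 9
k = ⌈log₃(8)⌉ = 2

2
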